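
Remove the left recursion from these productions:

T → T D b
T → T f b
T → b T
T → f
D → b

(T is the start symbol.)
T → b T T'
T → f T'
T' → D b T'
T' → f b T'
T' → ε
D → b

T is directly left-recursive. The standard transformation for
  A → A α₁ | ... | A α_m | β₁ | ... | β_n
is
  A  → β₁ A' | ... | β_n A'
  A' → α₁ A' | ... | α_m A' | ε

T → b T becomes T → b T T'
T → f becomes T → f T'
T → T D b becomes T' → D b T'
T → T f b becomes T' → f b T'
Add T' → ε

Productions for other non-terminals are unchanged:
  D → b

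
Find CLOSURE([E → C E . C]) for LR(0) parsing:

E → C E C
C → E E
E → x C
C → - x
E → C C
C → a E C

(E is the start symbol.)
{ [C → . - x], [C → . E E], [C → . a E C], [E → . C C], [E → . C E C], [E → . x C], [E → C E . C] }

Start with: [E → C E . C]
  [E → C E . C] has the dot before C: add [C → . E E], [C → . - x], [C → . a E C]
  [C → . E E] has the dot before E: add [E → . C E C], [E → . x C], [E → . C C]
No further items can be added.

CLOSURE = { [C → . - x], [C → . E E], [C → . a E C], [E → . C C], [E → . C E C], [E → . x C], [E → C E . C] }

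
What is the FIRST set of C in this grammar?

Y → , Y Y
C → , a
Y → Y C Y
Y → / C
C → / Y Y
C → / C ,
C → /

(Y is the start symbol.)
{ ',', '/' }

From C → , a:
  - ',' is a terminal: add ',' and stop
From C → / Y Y:
  - '/' is a terminal: add '/' and stop
From C → / C ,:
  - '/' is a terminal: add '/' and stop
From C → /:
  - '/' is a terminal: add '/' and stop

Collecting: FIRST(C) = { ',', '/' }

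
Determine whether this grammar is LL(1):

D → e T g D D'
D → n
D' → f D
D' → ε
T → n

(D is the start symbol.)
No. Predict set conflict for D': { 'f' }

A grammar is LL(1) if for each non-terminal N with multiple productions, the predict sets of those productions are pairwise disjoint, where PREDICT(N → α) = (FIRST(α) \ {ε}) ∪ (FOLLOW(N) if α ⇒* ε).

Relevant sets:
  FOLLOW(D') = { $, 'f' }

For D:
  PREDICT(D → e T g D D') = { 'e' }
  PREDICT(D → n) = { 'n' }
For D':
  PREDICT(D' → f D) = { 'f' }
  PREDICT(D' → ε) = { $, 'f' }
T has a single production, so nothing to check there.

Conflict found: Predict set conflict for D': { 'f' }
The grammar is NOT LL(1).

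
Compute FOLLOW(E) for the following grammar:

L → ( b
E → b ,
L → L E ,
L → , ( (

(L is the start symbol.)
{ ',' }

In L → L E ,: E is followed by ',', add FIRST(',') \ {ε} = { ',' }

Taking the union: FOLLOW(E) = { ',' }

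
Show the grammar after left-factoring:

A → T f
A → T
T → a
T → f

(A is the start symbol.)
Left-factoring transforms A → αβ₁ | αβ₂ into A → αA' and A' → β₁ | β₂
(α is the longest common prefix among the alternatives). Repeat until
no nonterminal has two alternatives with a common prefix.

Round 1: A has alternatives sharing prefix 'T'. Introduce A': A → T A'
  Add: A' → f
  Add: A' → ε

No remaining common prefixes — done.

Resulting grammar:
A → T A'
A' → f
A' → ε
T → a
T → f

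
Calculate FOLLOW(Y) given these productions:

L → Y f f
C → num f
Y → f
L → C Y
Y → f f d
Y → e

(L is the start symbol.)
To compute FOLLOW(Y), find every occurrence of Y on a right-hand side N → α Y β: add FIRST(β) \ {ε}, and if β is empty or nullable also add FOLLOW(N). Iterate to a fixed point.

In L → Y f f: Y is followed by f f, add FIRST(f f) \ {ε} = { 'f' }
In L → C Y: Y is at the end, add FOLLOW(L)

The FOLLOW sets referred to above (computed the same way, to a fixed point):
  FOLLOW(L) = { $ }

Taking the union: FOLLOW(Y) = { $, 'f' }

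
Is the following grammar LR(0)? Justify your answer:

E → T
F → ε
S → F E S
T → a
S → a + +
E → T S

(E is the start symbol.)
No. Shift-reduce conflict between [E → T .] and [S → . a + +]

Augment with E' → E and build the canonical LR(0) collection (I0 = CLOSURE({[E' → . E]}), then GOTO on every symbol after a dot until no new states appear). It has 11 states:
  I0: { [E → . T S], [E → . T], [E' → . E], [T → . a] }  — shift
  I1: { [E' → E .] }  — accept
  I2: { [E → T . S], [E → T .], [F → .], [S → . F E S], [S → . a + +] }  — shift, 2 reduces
  I3: { [T → a .] }  — reduce
  I4: { [E → . T S], [E → . T], [S → F . E S], [T → . a] }  — shift
  I5: { [E → T S .] }  — reduce
  I6: { [S → a . + +] }  — shift
  I7: { [S → a + . +] }  — shift
  I8: { [S → a + + .] }  — reduce
  I9: { [F → .], [S → . F E S], [S → . a + +], [S → F E . S] }  — shift, reduce
  I10: { [S → F E S .] }  — reduce

Conflict in state I2:
  Shift-reduce conflict between [E → T .] and [S → . a + +]
So the grammar is NOT LR(0).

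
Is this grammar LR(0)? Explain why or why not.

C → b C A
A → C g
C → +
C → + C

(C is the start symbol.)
A grammar is LR(0) if no state in the canonical LR(0) collection has:
  - both a shift item (dot before a terminal) and a complete item (shift-reduce conflict), or
  - two or more complete items (reduce-reduce conflict; the accept item [C' → C .] counts as a complete item here).

Augment with C' → C and build the canonical LR(0) collection (I0 = CLOSURE({[C' → . C]}), then GOTO on every symbol after a dot until no new states appear). It has 9 states:
  I0: { [C → . + C], [C → . +], [C → . b C A], [C' → . C] }  — shift
  I1: { [C → + . C], [C → + .], [C → . + C], [C → . +], [C → . b C A] }  — shift, reduce
  I2: { [C' → C .] }  — accept
  I3: { [C → . + C], [C → . +], [C → . b C A], [C → b . C A] }  — shift
  I4: { [A → . C g], [C → . + C], [C → . +], [C → . b C A], [C → b C . A] }  — shift
  I5: { [C → b C A .] }  — reduce
  I6: { [A → C . g] }  — shift
  I7: { [A → C g .] }  — reduce
  I8: { [C → + C .] }  — reduce

Conflict in state I1:
  Shift-reduce conflict between [C → + .] and [C → . +]
So the grammar is NOT LR(0).

Answer: No. Shift-reduce conflict between [C → + .] and [C → . +]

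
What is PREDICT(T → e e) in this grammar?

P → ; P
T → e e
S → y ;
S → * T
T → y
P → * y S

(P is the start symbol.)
{ 'e' }

PREDICT(T → e e) = (FIRST(RHS) \ {ε}) ∪ (FOLLOW(T) if ε ∈ FIRST(RHS), i.e. RHS ⇒* ε)
FIRST(e e) = { 'e' }
ε ∉ FIRST(e e), so FOLLOW(T) is not added.
PREDICT(T → e e) = { 'e' }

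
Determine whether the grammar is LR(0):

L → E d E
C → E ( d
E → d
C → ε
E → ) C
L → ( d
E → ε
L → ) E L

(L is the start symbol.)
A grammar is LR(0) if no state in the canonical LR(0) collection has:
  - both a shift item (dot before a terminal) and a complete item (shift-reduce conflict), or
  - two or more complete items (reduce-reduce conflict; the accept item [L' → L .] counts as a complete item here).

Augment with L' → L and build the canonical LR(0) collection (I0 = CLOSURE({[L' → . L]}), then GOTO on every symbol after a dot until no new states appear). It has 18 states:
  I0: { [E → . ) C], [E → . d], [E → .], [L → . ( d], [L → . ) E L], [L → . E d E], [L' → . L] }  — shift, reduce
  I1: { [L → ( . d] }  — shift
  I2: { [C → . E ( d], [C → .], [E → ) . C], [E → . ) C], [E → . d], [E → .], [L → ) . E L] }  — shift, 2 reduces
  I3: { [L → E . d E] }  — shift
  I4: { [L' → L .] }  — accept
  I5: { [E → d .] }  — reduce
  I6: { [E → . ) C], [E → . d], [E → .], [L → E d . E] }  — shift, reduce
  I7: { [C → . E ( d], [C → .], [E → ) . C], [E → . ) C], [E → . d], [E → .] }  — shift, 2 reduces
  I8: { [L → E d E .] }  — reduce
  I9: { [E → ) C .] }  — reduce
  I10: { [C → E . ( d] }  — shift
  I11: { [C → E ( . d] }  — shift
  I12: { [C → E ( d .] }  — reduce
  I13: { [C → E . ( d], [E → . ) C], [E → . d], [E → .], [L → ) E . L], [L → . ( d], [L → . ) E L], [L → . E d E] }  — shift, reduce
  I14: { [C → E ( . d], [L → ( . d] }  — shift
  I15: { [L → ) E L .] }  — reduce
  I16: { [C → E ( d .], [L → ( d .] }  — 2 reduces
  I17: { [L → ( d .] }  — reduce

Conflict in state I0:
  Shift-reduce conflict between [E → .] and [E → . ) C]
So the grammar is NOT LR(0).

Answer: No. Shift-reduce conflict between [E → .] and [E → . ) C]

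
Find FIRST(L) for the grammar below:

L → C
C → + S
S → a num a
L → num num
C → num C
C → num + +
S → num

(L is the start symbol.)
To compute FIRST(L), examine every production with L on the left-hand side, reading each right-hand side left to right until a non-nullable symbol is reached.

FIRST sets of the other non-terminals involved (by the same procedure, iterated to a fixed point):
  FIRST(C) = { '+', 'num' }

From L → C:
  - C is a non-terminal: add FIRST(C) \ {ε} = { '+', 'num' }
    C is not nullable, so stop
From L → num num:
  - num is a terminal: add 'num' and stop

Collecting: FIRST(L) = { '+', 'num' }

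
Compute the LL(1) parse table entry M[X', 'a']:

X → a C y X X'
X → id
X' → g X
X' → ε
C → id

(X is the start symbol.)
To find M[X', 'a'], we find productions for X' where 'a' is in the predict set (PREDICT(N → α) = (FIRST(α) \ {ε}) ∪ (FOLLOW(N) if α ⇒* ε)).

Relevant sets:
  FOLLOW(X') = { $, 'g' }

X' → g X: PREDICT = { 'g' }
X' → ε: PREDICT = { $, 'g' }

M[X', 'a'] is empty (no production applies)

Answer: Empty (error entry)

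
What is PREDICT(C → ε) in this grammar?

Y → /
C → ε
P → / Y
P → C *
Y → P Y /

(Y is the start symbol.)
PREDICT(C → ε) = (FIRST(RHS) \ {ε}) ∪ (FOLLOW(C) if ε ∈ FIRST(RHS), i.e. RHS ⇒* ε)
The right-hand side is ε (FIRST(ε) = { ε }), so the predict set is FOLLOW(C) = { '*' }
PREDICT(C → ε) = { '*' }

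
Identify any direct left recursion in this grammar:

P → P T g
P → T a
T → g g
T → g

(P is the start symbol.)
Yes, P is left-recursive

Direct left recursion occurs when N → N α for some non-terminal N (the right-hand side begins with the left-hand side itself).

P → P T g: LEFT RECURSIVE (starts with P)
P → T a: starts with T
T → g g: starts with g
T → g: starts with g

The grammar has direct left recursion on: P.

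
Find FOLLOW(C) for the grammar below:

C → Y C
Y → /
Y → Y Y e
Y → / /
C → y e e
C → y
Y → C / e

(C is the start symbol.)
{ $, '/' }

C is the start symbol, so $ ∈ FOLLOW(C).
In C → Y C: C is at the end; this adds FOLLOW(C) to itself — nothing new
In Y → C / e: C is followed by '/' e, add FIRST('/' e) \ {ε} = { '/' }

Taking the union: FOLLOW(C) = { $, '/' }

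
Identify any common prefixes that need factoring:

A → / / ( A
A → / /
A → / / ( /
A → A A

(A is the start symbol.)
Left-factoring is needed when two productions for the same non-terminal
share a common prefix on the right-hand side.

Productions for A:
  A → / / ( A
  A → / /
  A → / / ( /
  A → A A

Found common prefix '/ /' in productions for A

Answer: Yes, A has productions with common prefix '/ /'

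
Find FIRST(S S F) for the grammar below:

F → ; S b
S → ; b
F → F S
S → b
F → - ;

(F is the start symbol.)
{ ';', 'b' }

FIRST sets of the non-terminals involved (from the grammar, by fixed-point iteration):
  FIRST(S) = { ';', 'b' }

To compute FIRST(S S F), process the symbols left to right:
Symbol S is a non-terminal. Add FIRST(S) \ {ε} = { ';', 'b' }
S is not nullable (ε ∉ FIRST(S)), so stop here.
FIRST(S S F) = { ';', 'b' }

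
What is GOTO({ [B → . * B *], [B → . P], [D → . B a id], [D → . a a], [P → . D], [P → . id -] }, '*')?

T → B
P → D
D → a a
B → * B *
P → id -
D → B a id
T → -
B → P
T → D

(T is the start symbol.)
GOTO(I, '*') = CLOSURE({ [A → αX.β] : [A → α.Xβ] ∈ I, X = '*' })

Items with dot before '*', with the dot advanced:
  [B → . * B *] → [B → * . B *]
Closure of the advanced items:
  [B → * . B *] has the dot before B: add [B → . * B *], [B → . P]
  [B → . P] has the dot before P: add [P → . D], [P → . id -]
  [P → . D] has the dot before D: add [D → . a a], [D → . B a id]

GOTO = { [B → * . B *], [B → . * B *], [B → . P], [D → . B a id], [D → . a a], [P → . D], [P → . id -] }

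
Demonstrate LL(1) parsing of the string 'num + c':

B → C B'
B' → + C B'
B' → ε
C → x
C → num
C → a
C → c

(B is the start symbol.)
Stack is shown with the top on the left.

Stack     Input      Action
---------------------------
B $       num + c $  output B → C B'
C B' $    num + c $  output C → num
num B' $  num + c $  match 'num'
B' $      + c $      output B' → + C B'
+ C B' $  + c $      match '+'
C B' $    c $        output C → c
c B' $    c $        match 'c'
B' $      $          output B' → ε
$         $          accept

The string is accepted.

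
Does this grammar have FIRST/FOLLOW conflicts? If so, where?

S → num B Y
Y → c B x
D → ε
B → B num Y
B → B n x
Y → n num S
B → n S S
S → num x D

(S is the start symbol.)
A FIRST/FOLLOW conflict occurs when a non-terminal N has a nullable alternative N → β (β ⇒* ε) and another alternative N → α with FIRST(α) ∩ FOLLOW(N) ≠ ∅: on such a lookahead the parser cannot decide between expanding α and letting N vanish via β.

Nullable non-terminals: D.
D has a nullable alternative but only one production, so nothing to check.

B, S, Y have no nullable alternative, so no FIRST/FOLLOW check is needed there.

No FIRST/FOLLOW conflicts found.

Answer: No FIRST/FOLLOW conflicts.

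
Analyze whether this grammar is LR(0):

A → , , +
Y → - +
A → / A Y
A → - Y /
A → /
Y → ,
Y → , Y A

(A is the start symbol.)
A grammar is LR(0) if no state in the canonical LR(0) collection has:
  - both a shift item (dot before a terminal) and a complete item (shift-reduce conflict), or
  - two or more complete items (reduce-reduce conflict; the accept item [A' → A .] counts as a complete item here).

Augment with A' → A and build the canonical LR(0) collection (I0 = CLOSURE({[A' → . A]}), then GOTO on every symbol after a dot until no new states appear). It has 16 states:
  I0: { [A → . , , +], [A → . - Y /], [A → . / A Y], [A → . /], [A' → . A] }  — shift
  I1: { [A → , . , +] }  — shift
  I2: { [A → - . Y /], [Y → . , Y A], [Y → . ,], [Y → . - +] }  — shift
  I3: { [A → . , , +], [A → . - Y /], [A → . / A Y], [A → . /], [A → / . A Y], [A → / .] }  — shift, reduce
  I4: { [A' → A .] }  — accept
  I5: { [A → / A . Y], [Y → . , Y A], [Y → . ,], [Y → . - +] }  — shift
  I6: { [Y → , . Y A], [Y → , .], [Y → . , Y A], [Y → . ,], [Y → . - +] }  — shift, reduce
  I7: { [Y → - . +] }  — shift
  I8: { [A → / A Y .] }  — reduce
  I9: { [Y → - + .] }  — reduce
  I10: { [A → . , , +], [A → . - Y /], [A → . / A Y], [A → . /], [Y → , Y . A] }  — shift
  I11: { [Y → , Y A .] }  — reduce
  I12: { [A → - Y . /] }  — shift
  I13: { [A → - Y / .] }  — reduce
  I14: { [A → , , . +] }  — shift
  I15: { [A → , , + .] }  — reduce

Conflict in state I3:
  Shift-reduce conflict between [A → / .] and [A → . , , +]
So the grammar is NOT LR(0).

Answer: No. Shift-reduce conflict between [A → / .] and [A → . , , +]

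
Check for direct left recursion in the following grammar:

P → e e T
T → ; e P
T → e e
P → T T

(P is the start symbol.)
No direct left recursion

P → e e T: starts with e
T → ; e P: starts with ';'
T → e e: starts with e
P → T T: starts with T

No direct left recursion found.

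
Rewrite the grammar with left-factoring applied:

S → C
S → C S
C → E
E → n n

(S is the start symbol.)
S → C S'
S' → ε
S' → S
C → E
E → n n

Left-factoring transforms A → αβ₁ | αβ₂ into A → αA' and A' → β₁ | β₂
(α is the longest common prefix among the alternatives). Repeat until
no nonterminal has two alternatives with a common prefix.

Round 1: S has alternatives sharing prefix 'C'. Introduce S': S → C S'
  Add: S' → ε
  Add: S' → S

No remaining common prefixes — done.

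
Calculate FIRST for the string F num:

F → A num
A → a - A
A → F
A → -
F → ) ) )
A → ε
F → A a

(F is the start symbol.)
{ ')', '-', 'a', 'num' }

FIRST sets of the non-terminals involved (from the grammar, by fixed-point iteration):
  FIRST(F) = { ')', '-', 'a', 'num' }

To compute FIRST(F num), process the symbols left to right:
Symbol F is a non-terminal. Add FIRST(F) \ {ε} = { ')', '-', 'a', 'num' }
F is not nullable (ε ∉ FIRST(F)), so stop here.
FIRST(F num) = { ')', '-', 'a', 'num' }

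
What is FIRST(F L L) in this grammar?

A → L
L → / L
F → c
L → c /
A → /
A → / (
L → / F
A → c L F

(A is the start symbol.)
{ 'c' }

FIRST sets of the non-terminals involved (from the grammar, by fixed-point iteration):
  FIRST(F) = { 'c' }

To compute FIRST(F L L), process the symbols left to right:
Symbol F is a non-terminal. Add FIRST(F) \ {ε} = { 'c' }
F is not nullable (ε ∉ FIRST(F)), so stop here.
FIRST(F L L) = { 'c' }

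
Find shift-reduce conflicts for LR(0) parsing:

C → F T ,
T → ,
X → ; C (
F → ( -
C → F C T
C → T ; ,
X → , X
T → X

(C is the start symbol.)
A shift-reduce conflict occurs when an LR(0) state has both:
  - a complete (reduce) item [A → α .] (dot at the end), and
  - a shift item [B → β . c γ] (dot before a terminal).

Augment with C' → C and build the canonical LR(0) collection (I0 = CLOSURE({[C' → . C]}), then GOTO on every symbol after a dot until no new states appear). It has 19 states:
  I0: { [C → . F C T], [C → . F T ,], [C → . T ; ,], [C' → . C], [F → . ( -], [T → . ,], [T → . X], [X → . , X], [X → . ; C (] }  — shift
  I1: { [F → ( . -] }  — shift
  I2: { [T → , .], [X → , . X], [X → . , X], [X → . ; C (] }  — shift, reduce
  I3: { [C → . F C T], [C → . F T ,], [C → . T ; ,], [F → . ( -], [T → . ,], [T → . X], [X → . , X], [X → . ; C (], [X → ; . C (] }  — shift
  I4: { [C' → C .] }  — accept
  I5: { [C → . F C T], [C → . F T ,], [C → . T ; ,], [C → F . C T], [C → F . T ,], [F → . ( -], [T → . ,], [T → . X], [X → . , X], [X → . ; C (] }  — shift
  I6: { [C → T . ; ,] }  — shift
  I7: { [T → X .] }  — reduce
  I8: { [C → T ; . ,] }  — shift
  I9: { [C → T ; , .] }  — reduce
  I10: { [C → F C . T], [T → . ,], [T → . X], [X → . , X], [X → . ; C (] }  — shift
  I11: { [C → F T . ,], [C → T . ; ,] }  — shift
  I12: { [C → F T , .] }  — reduce
  I13: { [C → F C T .] }  — reduce
  I14: { [X → ; C . (] }  — shift
  I15: { [X → ; C ( .] }  — reduce
  I16: { [X → , . X], [X → . , X], [X → . ; C (] }  — shift
  I17: { [X → , X .] }  — reduce
  I18: { [F → ( - .] }  — reduce

I2 contains reduce item [T → , .] and shift items [X → . , X], [X → . ; C (] — shift-reduce conflict.

Answer: Yes — I2: [T → , .] vs [X → . , X]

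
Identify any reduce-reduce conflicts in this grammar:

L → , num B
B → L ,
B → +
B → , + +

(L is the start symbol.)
No reduce-reduce conflicts

A reduce-reduce conflict occurs when an LR(0) state has two complete items [A → α .] and [B → β .] — both call for a reduction, and with no lookahead the parser cannot choose between them.

Augment with L' → L and build the canonical LR(0) collection (I0 = CLOSURE({[L' → . L]}), then GOTO on every symbol after a dot until no new states appear). It has 11 states:
  I0: { [L → . , num B], [L' → . L] }  — shift
  I1: { [L → , . num B] }  — shift
  I2: { [L' → L .] }  — accept
  I3: { [B → . +], [B → . , + +], [B → . L ,], [L → , num . B], [L → . , num B] }  — shift
  I4: { [B → + .] }  — reduce
  I5: { [B → , . + +], [L → , . num B] }  — shift
  I6: { [L → , num B .] }  — reduce
  I7: { [B → L . ,] }  — shift
  I8: { [B → L , .] }  — reduce
  I9: { [B → , + . +] }  — shift
  I10: { [B → , + + .] }  — reduce

No state contains more than one complete item.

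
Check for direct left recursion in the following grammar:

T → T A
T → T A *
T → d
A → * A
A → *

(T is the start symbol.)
Yes, T is left-recursive

T → T A: LEFT RECURSIVE (starts with T)
T → T A *: LEFT RECURSIVE (starts with T)
T → d: starts with d
A → * A: starts with '*'
A → *: starts with '*'

The grammar has direct left recursion on: T.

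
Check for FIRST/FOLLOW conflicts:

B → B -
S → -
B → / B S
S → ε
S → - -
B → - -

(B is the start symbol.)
Nullable non-terminals: S.

S: nullable alternative(s) S → ε; FOLLOW(S) = { $, '-' }
  S → -: FIRST \ {ε} = { '-' } — overlaps FOLLOW(S) on { '-' }: CONFLICT
  S → ε: FIRST \ {ε} = { } — this is the only nullable alternative, skip
  S → - -: FIRST \ {ε} = { '-' } — overlaps FOLLOW(S) on { '-' }: CONFLICT

B has no nullable alternative, so no FIRST/FOLLOW check is needed there.

So the grammar has 2 FIRST/FOLLOW conflicts (marked CONFLICT above).

Answer: Yes. S → '-' with FOLLOW(S) on { '-' }; S → '-' '-' with FOLLOW(S) on { '-' }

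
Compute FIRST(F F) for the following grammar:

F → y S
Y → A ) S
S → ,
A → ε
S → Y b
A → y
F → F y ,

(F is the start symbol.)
FIRST sets of the non-terminals involved (from the grammar, by fixed-point iteration):
  FIRST(F) = { 'y' }

To compute FIRST(F F), process the symbols left to right:
Symbol F is a non-terminal. Add FIRST(F) \ {ε} = { 'y' }
F is not nullable (ε ∉ FIRST(F)), so stop here.
FIRST(F F) = { 'y' }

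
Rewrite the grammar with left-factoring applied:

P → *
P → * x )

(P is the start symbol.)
P → * P'
P' → ε
P' → x )

Left-factoring transforms A → αβ₁ | αβ₂ into A → αA' and A' → β₁ | β₂
(α is the longest common prefix among the alternatives). Repeat until
no nonterminal has two alternatives with a common prefix.

Round 1: P has alternatives sharing prefix '*'. Introduce P': P → * P'
  Add: P' → ε
  Add: P' → x )

No remaining common prefixes — done.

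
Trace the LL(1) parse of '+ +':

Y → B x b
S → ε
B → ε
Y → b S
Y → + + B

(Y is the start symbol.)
Stack is shown with the top on the left.

Stack    Input  Action
----------------------
Y $      + + $  output Y → + + B
+ + B $  + + $  match '+'
+ B $    + $    match '+'
B $      $      output B → ε
$        $      accept

The string is accepted.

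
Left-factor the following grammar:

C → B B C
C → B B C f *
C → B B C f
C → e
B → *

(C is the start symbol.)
C → B B C C'
C' → ε
C' → f C''
C'' → *
C'' → ε
C → e
B → *

Left-factoring transforms A → αβ₁ | αβ₂ into A → αA' and A' → β₁ | β₂
(α is the longest common prefix among the alternatives). Repeat until
no nonterminal has two alternatives with a common prefix.

Round 1: C has alternatives sharing prefix 'B B C'. Introduce C': C → B B C C'
  Add: C' → ε
  Add: C' → f *
  Add: C' → f

Round 2: C' has alternatives sharing prefix 'f'. Introduce C'': C' → f C''
  Add: C'' → *
  Add: C'' → ε

No remaining common prefixes — done.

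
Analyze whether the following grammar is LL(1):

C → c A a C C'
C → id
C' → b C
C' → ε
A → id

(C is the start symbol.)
A grammar is LL(1) if for each non-terminal N with multiple productions, the predict sets of those productions are pairwise disjoint, where PREDICT(N → α) = (FIRST(α) \ {ε}) ∪ (FOLLOW(N) if α ⇒* ε).

Relevant sets:
  FOLLOW(C') = { $, 'b' }

For C:
  PREDICT(C → c A a C C') = { 'c' }
  PREDICT(C → id) = { 'id' }
For C':
  PREDICT(C' → b C) = { 'b' }
  PREDICT(C' → ε) = { $, 'b' }
A has a single production, so nothing to check there.

Conflict found: Predict set conflict for C': { 'b' }
The grammar is NOT LL(1).

Answer: No. Predict set conflict for C': { 'b' }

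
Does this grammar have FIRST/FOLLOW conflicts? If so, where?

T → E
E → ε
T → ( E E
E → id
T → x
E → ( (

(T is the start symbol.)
A FIRST/FOLLOW conflict occurs when a non-terminal N has a nullable alternative N → β (β ⇒* ε) and another alternative N → α with FIRST(α) ∩ FOLLOW(N) ≠ ∅: on such a lookahead the parser cannot decide between expanding α and letting N vanish via β.

Nullable non-terminals: E, T.
FIRST sets used below: FIRST(E) = { '(', 'id', ε }

E: nullable alternative(s) E → ε; FOLLOW(E) = { $, '(', 'id' }
  E → ε: FIRST \ {ε} = { } — this is the only nullable alternative, skip
  E → id: FIRST \ {ε} = { 'id' } — overlaps FOLLOW(E) on { 'id' }: CONFLICT
  E → ( (: FIRST \ {ε} = { '(' } — overlaps FOLLOW(E) on { '(' }: CONFLICT

T: nullable alternative(s) T → E; FOLLOW(T) = { $ }
  T → E: FIRST \ {ε} = { '(', 'id' } — this is the only nullable alternative, skip
  T → ( E E: FIRST \ {ε} = { '(' } — disjoint from FOLLOW(T)
  T → x: FIRST \ {ε} = { 'x' } — disjoint from FOLLOW(T)

So the grammar has 2 FIRST/FOLLOW conflicts (marked CONFLICT above).

Answer: Yes. E → id with FOLLOW(E) on { 'id' }; E → '(' '(' with FOLLOW(E) on { '(' }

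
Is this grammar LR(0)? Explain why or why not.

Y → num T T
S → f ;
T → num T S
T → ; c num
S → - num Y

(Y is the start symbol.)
A grammar is LR(0) if no state in the canonical LR(0) collection has:
  - both a shift item (dot before a terminal) and a complete item (shift-reduce conflict), or
  - two or more complete items (reduce-reduce conflict; the accept item [Y' → Y .] counts as a complete item here).

Augment with Y' → Y and build the canonical LR(0) collection (I0 = CLOSURE({[Y' → . Y]}), then GOTO on every symbol after a dot until no new states appear). It has 16 states:
  I0: { [Y → . num T T], [Y' → . Y] }  — shift
  I1: { [Y' → Y .] }  — accept
  I2: { [T → . ; c num], [T → . num T S], [Y → num . T T] }  — shift
  I3: { [T → ; . c num] }  — shift
  I4: { [T → . ; c num], [T → . num T S], [Y → num T . T] }  — shift
  I5: { [T → . ; c num], [T → . num T S], [T → num . T S] }  — shift
  I6: { [S → . - num Y], [S → . f ;], [T → num T . S] }  — shift
  I7: { [S → - . num Y] }  — shift
  I8: { [T → num T S .] }  — reduce
  I9: { [S → f . ;] }  — shift
  I10: { [S → f ; .] }  — reduce
  I11: { [S → - num . Y], [Y → . num T T] }  — shift
  I12: { [S → - num Y .] }  — reduce
  I13: { [Y → num T T .] }  — reduce
  I14: { [T → ; c . num] }  — shift
  I15: { [T → ; c num .] }  — reduce

Every state is either a pure shift/goto state or contains exactly one complete item and nothing to shift — no conflicts. The grammar is LR(0).

Answer: Yes, the grammar is LR(0)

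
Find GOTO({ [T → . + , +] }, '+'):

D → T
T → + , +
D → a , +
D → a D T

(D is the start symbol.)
GOTO(I, '+') = CLOSURE({ [A → αX.β] : [A → α.Xβ] ∈ I, X = '+' })

Items with dot before '+', with the dot advanced:
  [T → . + , +] → [T → + . , +]
Closure adds nothing (no advanced item has the dot before a non-terminal).

GOTO = { [T → + . , +] }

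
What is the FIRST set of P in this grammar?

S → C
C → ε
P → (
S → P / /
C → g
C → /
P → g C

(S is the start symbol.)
From P → (:
  - '(' is a terminal: add '(' and stop
From P → g C:
  - g is a terminal: add 'g' and stop

Collecting: FIRST(P) = { '(', 'g' }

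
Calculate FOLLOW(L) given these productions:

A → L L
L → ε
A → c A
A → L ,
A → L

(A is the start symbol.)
In A → L L: L is followed by L, add FIRST(L) \ {ε} = { }
  L is nullable, so also add FOLLOW(A)
In A → L L: L is at the end, add FOLLOW(A)
In A → L ,: L is followed by ',', add FIRST(',') \ {ε} = { ',' }
In A → L: L is at the end, add FOLLOW(A)

The FOLLOW sets referred to above (computed the same way, to a fixed point):
  FOLLOW(A) = { $ }

Taking the union: FOLLOW(L) = { $, ',' }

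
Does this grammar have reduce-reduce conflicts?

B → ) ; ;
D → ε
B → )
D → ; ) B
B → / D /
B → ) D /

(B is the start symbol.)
Augment with B' → B and build the canonical LR(0) collection (I0 = CLOSURE({[B' → . B]}), then GOTO on every symbol after a dot until no new states appear). It has 13 states:
  I0: { [B → . ) ; ;], [B → . ) D /], [B → . )], [B → . / D /], [B' → . B] }  — shift
  I1: { [B → ) . ; ;], [B → ) . D /], [B → ) .], [D → . ; ) B], [D → .] }  — shift, 2 reduces
  I2: { [B → / . D /], [D → . ; ) B], [D → .] }  — shift, reduce
  I3: { [B' → B .] }  — accept
  I4: { [D → ; . ) B] }  — shift
  I5: { [B → / D . /] }  — shift
  I6: { [B → / D / .] }  — reduce
  I7: { [B → . ) ; ;], [B → . ) D /], [B → . )], [B → . / D /], [D → ; ) . B] }  — shift
  I8: { [D → ; ) B .] }  — reduce
  I9: { [B → ) ; . ;], [D → ; . ) B] }  — shift
  I10: { [B → ) D . /] }  — shift
  I11: { [B → ) D / .] }  — reduce
  I12: { [B → ) ; ; .] }  — reduce

I1 contains complete items [B → ) .], [D → .] — reduce-reduce conflict.

Answer: Yes — I1: [B → ) .] vs [D → .]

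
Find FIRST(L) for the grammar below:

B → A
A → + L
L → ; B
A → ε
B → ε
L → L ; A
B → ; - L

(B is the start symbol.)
{ ';' }

To compute FIRST(L), examine every production with L on the left-hand side, reading each right-hand side left to right until a non-nullable symbol is reached.

From L → ; B:
  - ';' is a terminal: add ';' and stop
From L → L ; A:
  - L is the symbol being defined: contributes nothing new
    L is not nullable, so stop

Collecting: FIRST(L) = { ';' }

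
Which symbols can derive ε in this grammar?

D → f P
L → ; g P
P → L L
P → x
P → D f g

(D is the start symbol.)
There are no ε-productions, so no non-terminal can derive ε.
No non-terminals are nullable.

Answer: None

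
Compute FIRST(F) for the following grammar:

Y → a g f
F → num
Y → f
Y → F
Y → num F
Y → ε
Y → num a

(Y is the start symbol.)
{ 'num' }

To compute FIRST(F), examine every production with F on the left-hand side, reading each right-hand side left to right until a non-nullable symbol is reached.

From F → num:
  - num is a terminal: add 'num' and stop

Collecting: FIRST(F) = { 'num' }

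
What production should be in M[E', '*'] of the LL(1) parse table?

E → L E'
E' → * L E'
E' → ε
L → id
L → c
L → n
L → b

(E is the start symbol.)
To find M[E', '*'], we find productions for E' where '*' is in the predict set (PREDICT(N → α) = (FIRST(α) \ {ε}) ∪ (FOLLOW(N) if α ⇒* ε)).

Relevant sets:
  FOLLOW(E') = { $ }

E' → * L E': PREDICT = { '*' }
  '*' is in predict set, so this production goes in M[E', '*']
E' → ε: PREDICT = { $ }

M[E', '*'] = E' → * L E'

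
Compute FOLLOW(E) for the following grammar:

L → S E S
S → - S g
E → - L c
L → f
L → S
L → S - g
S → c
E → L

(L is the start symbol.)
{ '-', 'c' }

To compute FOLLOW(E), find every occurrence of E on a right-hand side N → α E β: add FIRST(β) \ {ε}, and if β is empty or nullable also add FOLLOW(N). Iterate to a fixed point.

In L → S E S: E is followed by S, add FIRST(S) \ {ε} = { '-', 'c' }

Taking the union: FOLLOW(E) = { '-', 'c' }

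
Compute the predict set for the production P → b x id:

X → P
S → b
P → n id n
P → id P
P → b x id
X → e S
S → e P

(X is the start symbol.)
PREDICT(P → b x id) = (FIRST(RHS) \ {ε}) ∪ (FOLLOW(P) if ε ∈ FIRST(RHS), i.e. RHS ⇒* ε)
FIRST(b x id) = { 'b' }
ε ∉ FIRST(b x id), so FOLLOW(P) is not added.
PREDICT(P → b x id) = { 'b' }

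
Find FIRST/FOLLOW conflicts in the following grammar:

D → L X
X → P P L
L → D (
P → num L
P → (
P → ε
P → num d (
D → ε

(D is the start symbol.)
A FIRST/FOLLOW conflict occurs when a non-terminal N has a nullable alternative N → β (β ⇒* ε) and another alternative N → α with FIRST(α) ∩ FOLLOW(N) ≠ ∅: on such a lookahead the parser cannot decide between expanding α and letting N vanish via β.

Nullable non-terminals: D, P.
FIRST sets used below: FIRST(L) = { '(' }

D: nullable alternative(s) D → ε; FOLLOW(D) = { $, '(' }
  D → L X: FIRST \ {ε} = { '(' } — overlaps FOLLOW(D) on { '(' }: CONFLICT
  D → ε: FIRST \ {ε} = { } — this is the only nullable alternative, skip

P: nullable alternative(s) P → ε; FOLLOW(P) = { '(', 'num' }
  P → num L: FIRST \ {ε} = { 'num' } — overlaps FOLLOW(P) on { 'num' }: CONFLICT
  P → (: FIRST \ {ε} = { '(' } — overlaps FOLLOW(P) on { '(' }: CONFLICT
  P → ε: FIRST \ {ε} = { } — this is the only nullable alternative, skip
  P → num d (: FIRST \ {ε} = { 'num' } — overlaps FOLLOW(P) on { 'num' }: CONFLICT

L, X have no nullable alternative, so no FIRST/FOLLOW check is needed there.

So the grammar has 4 FIRST/FOLLOW conflicts (marked CONFLICT above).

Answer: Yes. D → L X with FOLLOW(D) on { '(' }; P → num L with FOLLOW(P) on { 'num' }; P → '(' with FOLLOW(P) on { '(' }; P → num d '(' with FOLLOW(P) on { 'num' }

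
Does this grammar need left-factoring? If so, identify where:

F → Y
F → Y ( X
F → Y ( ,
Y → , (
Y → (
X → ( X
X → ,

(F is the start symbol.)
Yes, F has productions with common prefix 'Y'

Left-factoring is needed when two productions for the same non-terminal
share a common prefix on the right-hand side.

Productions for F:
  F → Y
  F → Y ( X
  F → Y ( ,
Productions for Y:
  Y → , (
  Y → (
Productions for X:
  X → ( X
  X → ,

Found common prefix 'Y' in productions for F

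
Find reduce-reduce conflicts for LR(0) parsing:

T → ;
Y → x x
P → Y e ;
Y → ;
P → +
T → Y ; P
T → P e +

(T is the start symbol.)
Yes — I2: [T → ; .] vs [Y → ; .]

A reduce-reduce conflict occurs when an LR(0) state has two complete items [A → α .] and [B → β .] — both call for a reduction, and with no lookahead the parser cannot choose between them.

Augment with T' → T and build the canonical LR(0) collection (I0 = CLOSURE({[T' → . T]}), then GOTO on every symbol after a dot until no new states appear). It has 16 states:
  I0: { [P → . +], [P → . Y e ;], [T → . ;], [T → . P e +], [T → . Y ; P], [T' → . T], [Y → . ;], [Y → . x x] }  — shift
  I1: { [P → + .] }  — reduce
  I2: { [T → ; .], [Y → ; .] }  — 2 reduces
  I3: { [T → P . e +] }  — shift
  I4: { [T' → T .] }  — accept
  I5: { [P → Y . e ;], [T → Y . ; P] }  — shift
  I6: { [Y → x . x] }  — shift
  I7: { [Y → x x .] }  — reduce
  I8: { [P → . +], [P → . Y e ;], [T → Y ; . P], [Y → . ;], [Y → . x x] }  — shift
  I9: { [P → Y e . ;] }  — shift
  I10: { [P → Y e ; .] }  — reduce
  I11: { [Y → ; .] }  — reduce
  I12: { [T → Y ; P .] }  — reduce
  I13: { [P → Y . e ;] }  — shift
  I14: { [T → P e . +] }  — shift
  I15: { [T → P e + .] }  — reduce

I2 contains complete items [T → ; .], [Y → ; .] — reduce-reduce conflict.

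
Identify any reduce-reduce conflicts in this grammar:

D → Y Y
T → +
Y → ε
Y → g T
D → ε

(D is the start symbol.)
Yes — I0: [D → .] vs [Y → .]

Augment with D' → D and build the canonical LR(0) collection (I0 = CLOSURE({[D' → . D]}), then GOTO on every symbol after a dot until no new states appear). It has 7 states:
  I0: { [D → . Y Y], [D → .], [D' → . D], [Y → . g T], [Y → .] }  — shift, 2 reduces
  I1: { [D' → D .] }  — accept
  I2: { [D → Y . Y], [Y → . g T], [Y → .] }  — shift, reduce
  I3: { [T → . +], [Y → g . T] }  — shift
  I4: { [T → + .] }  — reduce
  I5: { [Y → g T .] }  — reduce
  I6: { [D → Y Y .] }  — reduce

I0 contains complete items [D → .], [Y → .] — reduce-reduce conflict.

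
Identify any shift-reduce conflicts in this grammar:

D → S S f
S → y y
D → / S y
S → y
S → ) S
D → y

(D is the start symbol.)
Yes — I5: [D → y .] vs [S → y . y]; I8: [S → y .] vs [S → y . y]

Augment with D' → D and build the canonical LR(0) collection (I0 = CLOSURE({[D' → . D]}), then GOTO on every symbol after a dot until no new states appear). It has 13 states:
  I0: { [D → . / S y], [D → . S S f], [D → . y], [D' → . D], [S → . ) S], [S → . y y], [S → . y] }  — shift
  I1: { [S → ) . S], [S → . ) S], [S → . y y], [S → . y] }  — shift
  I2: { [D → / . S y], [S → . ) S], [S → . y y], [S → . y] }  — shift
  I3: { [D' → D .] }  — accept
  I4: { [D → S . S f], [S → . ) S], [S → . y y], [S → . y] }  — shift
  I5: { [D → y .], [S → y . y], [S → y .] }  — shift, 2 reduces
  I6: { [S → y y .] }  — reduce
  I7: { [D → S S . f] }  — shift
  I8: { [S → y . y], [S → y .] }  — shift, reduce
  I9: { [D → S S f .] }  — reduce
  I10: { [D → / S . y] }  — shift
  I11: { [D → / S y .] }  — reduce
  I12: { [S → ) S .] }  — reduce

I5 contains reduce items [D → y .], [S → y .] and shift item [S → y . y] — shift-reduce conflict.
I8 contains reduce item [S → y .] and shift item [S → y . y] — shift-reduce conflict.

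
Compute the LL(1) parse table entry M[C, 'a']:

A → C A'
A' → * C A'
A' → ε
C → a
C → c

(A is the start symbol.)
To find M[C, 'a'], we find productions for C where 'a' is in the predict set (PREDICT(N → α) = (FIRST(α) \ {ε}) ∪ (FOLLOW(N) if α ⇒* ε)).

C → a: PREDICT = { 'a' }
  'a' is in predict set, so this production goes in M[C, 'a']
C → c: PREDICT = { 'c' }

M[C, 'a'] = C → a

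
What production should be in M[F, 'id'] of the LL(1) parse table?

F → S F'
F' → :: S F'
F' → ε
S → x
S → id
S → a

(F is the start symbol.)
To find M[F, 'id'], we find productions for F where 'id' is in the predict set (PREDICT(N → α) = (FIRST(α) \ {ε}) ∪ (FOLLOW(N) if α ⇒* ε)).

Relevant sets:
  FIRST(S) = { 'a', 'id', 'x' }

F → S F': PREDICT = { 'a', 'id', 'x' }
  'id' is in predict set, so this production goes in M[F, 'id']

M[F, 'id'] = F → S F'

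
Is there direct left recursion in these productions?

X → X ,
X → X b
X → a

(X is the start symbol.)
Yes, X is left-recursive

X → X ,: LEFT RECURSIVE (starts with X)
X → X b: LEFT RECURSIVE (starts with X)
X → a: starts with a

The grammar has direct left recursion on: X.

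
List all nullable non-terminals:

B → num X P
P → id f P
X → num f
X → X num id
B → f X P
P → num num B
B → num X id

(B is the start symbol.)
A non-terminal is nullable if it can derive ε (the empty string): either it has an ε-production, or it has a production whose right-hand side consists entirely of nullable non-terminals.

There are no ε-productions, so no non-terminal can derive ε.
No non-terminals are nullable.

Answer: None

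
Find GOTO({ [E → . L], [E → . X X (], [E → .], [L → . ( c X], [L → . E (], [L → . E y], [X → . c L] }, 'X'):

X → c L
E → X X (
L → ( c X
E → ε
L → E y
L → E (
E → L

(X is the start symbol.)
{ [E → X . X (], [X → . c L] }

GOTO(I, 'X') = CLOSURE({ [A → αX.β] : [A → α.Xβ] ∈ I, X = 'X' })

Items with dot before 'X', with the dot advanced:
  [E → . X X (] → [E → X . X (]
Closure of the advanced items:
  [E → X . X (] has the dot before X: add [X → . c L]

GOTO = { [E → X . X (], [X → . c L] }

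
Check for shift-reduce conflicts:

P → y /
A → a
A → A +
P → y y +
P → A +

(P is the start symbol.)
Augment with P' → P and build the canonical LR(0) collection (I0 = CLOSURE({[P' → . P]}), then GOTO on every symbol after a dot until no new states appear). It has 9 states:
  I0: { [A → . A +], [A → . a], [P → . A +], [P → . y /], [P → . y y +], [P' → . P] }  — shift
  I1: { [A → A . +], [P → A . +] }  — shift
  I2: { [P' → P .] }  — accept
  I3: { [A → a .] }  — reduce
  I4: { [P → y . /], [P → y . y +] }  — shift
  I5: { [P → y / .] }  — reduce
  I6: { [P → y y . +] }  — shift
  I7: { [P → y y + .] }  — reduce
  I8: { [A → A + .], [P → A + .] }  — 2 reduces

No state contains both a complete item and a shift item.

Answer: No shift-reduce conflicts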